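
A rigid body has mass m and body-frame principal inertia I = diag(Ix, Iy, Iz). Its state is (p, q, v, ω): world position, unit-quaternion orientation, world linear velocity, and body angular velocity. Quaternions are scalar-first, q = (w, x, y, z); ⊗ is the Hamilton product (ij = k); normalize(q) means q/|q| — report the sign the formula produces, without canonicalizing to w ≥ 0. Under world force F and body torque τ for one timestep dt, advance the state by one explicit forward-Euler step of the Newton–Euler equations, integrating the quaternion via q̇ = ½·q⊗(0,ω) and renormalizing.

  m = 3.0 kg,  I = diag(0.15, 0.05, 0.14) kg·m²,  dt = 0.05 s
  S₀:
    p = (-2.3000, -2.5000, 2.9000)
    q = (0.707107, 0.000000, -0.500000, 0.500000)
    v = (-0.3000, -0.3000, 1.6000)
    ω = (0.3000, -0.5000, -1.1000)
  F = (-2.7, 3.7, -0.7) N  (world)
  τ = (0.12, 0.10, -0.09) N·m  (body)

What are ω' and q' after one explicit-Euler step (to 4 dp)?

gyro term ω×Iω = (0.0495, -0.0033, 0.0150)
α = I⁻¹(τ − ω×Iω) = (0.4700, 2.0660, -0.7500)
new body rate ω' = (0.3235, -0.3967, -1.1375)
q⊗(0,ω) = (0.3000000, 1.0121321, -0.2035535, -0.6278177)
q' = normalize(q + ½dt·q⊗(0,ω)) = (0.7143, 0.0253, -0.5048, 0.4841)

ω' = (0.3235, -0.3967, -1.1375)
q' = (0.7143, 0.0253, -0.5048, 0.4841)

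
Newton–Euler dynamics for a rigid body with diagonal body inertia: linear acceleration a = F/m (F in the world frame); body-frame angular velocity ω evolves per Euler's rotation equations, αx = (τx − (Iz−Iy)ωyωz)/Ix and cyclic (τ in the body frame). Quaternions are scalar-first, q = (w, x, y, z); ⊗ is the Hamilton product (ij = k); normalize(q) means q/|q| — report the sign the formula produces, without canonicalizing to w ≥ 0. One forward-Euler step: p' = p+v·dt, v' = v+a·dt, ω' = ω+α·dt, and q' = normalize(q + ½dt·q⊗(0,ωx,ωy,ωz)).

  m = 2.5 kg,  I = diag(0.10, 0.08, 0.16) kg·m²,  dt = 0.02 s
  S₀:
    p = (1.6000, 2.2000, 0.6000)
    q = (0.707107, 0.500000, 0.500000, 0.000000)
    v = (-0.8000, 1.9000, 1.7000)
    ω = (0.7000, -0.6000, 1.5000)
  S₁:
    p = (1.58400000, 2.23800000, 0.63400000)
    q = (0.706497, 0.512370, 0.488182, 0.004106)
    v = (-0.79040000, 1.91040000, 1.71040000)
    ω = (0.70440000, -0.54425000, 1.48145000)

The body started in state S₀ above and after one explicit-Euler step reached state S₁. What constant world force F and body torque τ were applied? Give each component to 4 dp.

F = (1.2000, 1.3000, 1.3000)
τ = (-0.0500, 0.1600, -0.1400)

rate change Δω = (0.00440000, 0.05575000, -0.01855000)
τ = I·(Δω/dt) + ω₀×(Iω₀) = (-0.0500, 0.1600, -0.1400)
Δv = v₁−v₀ = (0.00960000, 0.01040000, 0.01040000)
F = m·Δv/dt = (1.2000, 1.3000, 1.3000)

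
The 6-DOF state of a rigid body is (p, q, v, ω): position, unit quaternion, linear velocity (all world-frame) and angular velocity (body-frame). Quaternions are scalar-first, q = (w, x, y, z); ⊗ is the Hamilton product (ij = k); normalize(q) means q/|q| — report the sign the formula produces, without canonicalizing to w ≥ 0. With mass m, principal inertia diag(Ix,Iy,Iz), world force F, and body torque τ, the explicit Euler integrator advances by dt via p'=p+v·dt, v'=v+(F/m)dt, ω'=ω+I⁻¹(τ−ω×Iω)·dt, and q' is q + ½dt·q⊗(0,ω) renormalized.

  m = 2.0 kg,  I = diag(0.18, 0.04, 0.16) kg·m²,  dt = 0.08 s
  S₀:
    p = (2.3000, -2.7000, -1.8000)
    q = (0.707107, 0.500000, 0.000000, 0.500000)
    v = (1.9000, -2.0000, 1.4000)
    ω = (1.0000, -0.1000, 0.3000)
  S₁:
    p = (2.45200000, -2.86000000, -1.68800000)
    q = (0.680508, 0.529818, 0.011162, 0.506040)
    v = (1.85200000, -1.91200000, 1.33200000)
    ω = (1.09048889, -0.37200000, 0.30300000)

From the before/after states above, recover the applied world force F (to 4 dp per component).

F = (-1.2000, 2.2000, -1.7000)

Δv = v₁−v₀ = (-0.04800000, 0.08800000, -0.06800000)
m·(v₁−v₀)/dt = (-1.2000, 2.2000, -1.7000)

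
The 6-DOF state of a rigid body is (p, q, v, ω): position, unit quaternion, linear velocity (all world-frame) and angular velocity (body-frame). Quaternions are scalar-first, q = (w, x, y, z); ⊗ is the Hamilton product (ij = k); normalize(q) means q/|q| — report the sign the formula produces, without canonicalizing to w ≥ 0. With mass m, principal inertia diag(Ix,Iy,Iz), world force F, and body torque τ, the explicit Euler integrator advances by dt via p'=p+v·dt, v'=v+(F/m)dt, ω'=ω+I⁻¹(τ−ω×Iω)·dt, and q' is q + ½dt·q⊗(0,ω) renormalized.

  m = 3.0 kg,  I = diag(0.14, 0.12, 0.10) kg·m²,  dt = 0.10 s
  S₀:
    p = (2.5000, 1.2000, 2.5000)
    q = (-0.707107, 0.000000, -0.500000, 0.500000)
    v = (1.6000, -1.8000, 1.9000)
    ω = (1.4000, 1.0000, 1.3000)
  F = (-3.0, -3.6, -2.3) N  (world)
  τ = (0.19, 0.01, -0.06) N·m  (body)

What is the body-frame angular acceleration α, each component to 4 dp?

precession coupling ω×(Iω) = (-0.0260, 0.0728, -0.0280)
angular accel α = (1.5429, -0.5233, -0.3200)

α = (1.5429, -0.5233, -0.3200)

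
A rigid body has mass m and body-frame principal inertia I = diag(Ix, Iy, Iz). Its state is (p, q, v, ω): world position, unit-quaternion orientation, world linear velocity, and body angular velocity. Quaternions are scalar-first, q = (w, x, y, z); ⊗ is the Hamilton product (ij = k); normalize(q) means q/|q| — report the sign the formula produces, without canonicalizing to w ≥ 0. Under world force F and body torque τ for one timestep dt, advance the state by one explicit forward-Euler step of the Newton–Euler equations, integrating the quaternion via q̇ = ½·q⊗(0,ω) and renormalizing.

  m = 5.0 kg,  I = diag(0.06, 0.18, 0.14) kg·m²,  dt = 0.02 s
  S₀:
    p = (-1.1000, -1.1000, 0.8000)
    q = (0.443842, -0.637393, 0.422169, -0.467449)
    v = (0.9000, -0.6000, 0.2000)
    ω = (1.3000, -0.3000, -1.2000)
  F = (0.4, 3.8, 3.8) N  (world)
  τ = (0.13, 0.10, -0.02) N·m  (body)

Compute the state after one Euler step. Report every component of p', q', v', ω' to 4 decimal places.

α = I⁻¹(τ − ω×Iω) = (2.4067, -0.1378, 0.1914)
new body rate ω' = (1.3481, -0.3028, -1.1962)
Hamilton product q⊗(0,ω) = (0.3943228, -0.0698429, -1.5057079, -0.8902122)
updated quaternion q' = (0.4477, -0.6380, 0.4070, -0.4763)
a = F/m = (0.0800, 0.7600, 0.7600)
new position p' = (-1.0820, -1.1120, 0.8040)
new velocity v' = (0.9016, -0.5848, 0.2152)

p' = (-1.0820, -1.1120, 0.8040)
q' = (0.4477, -0.6380, 0.4070, -0.4763)
v' = (0.9016, -0.5848, 0.2152)
ω' = (1.3481, -0.3028, -1.1962)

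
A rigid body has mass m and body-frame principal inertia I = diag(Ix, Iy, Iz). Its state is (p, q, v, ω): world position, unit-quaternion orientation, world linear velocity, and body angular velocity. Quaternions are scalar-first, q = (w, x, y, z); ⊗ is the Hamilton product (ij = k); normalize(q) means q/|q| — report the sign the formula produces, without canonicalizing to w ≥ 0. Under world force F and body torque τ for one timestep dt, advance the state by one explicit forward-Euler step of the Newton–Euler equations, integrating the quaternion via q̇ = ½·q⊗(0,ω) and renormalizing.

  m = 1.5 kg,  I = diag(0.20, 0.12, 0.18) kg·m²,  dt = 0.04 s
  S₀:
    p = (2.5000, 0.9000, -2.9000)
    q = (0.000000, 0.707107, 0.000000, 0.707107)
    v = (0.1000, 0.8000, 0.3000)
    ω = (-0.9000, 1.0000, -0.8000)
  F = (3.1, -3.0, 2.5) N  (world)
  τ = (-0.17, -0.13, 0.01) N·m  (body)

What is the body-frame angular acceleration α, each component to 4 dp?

α = (-0.6100, -1.2033, -0.3444)

ω×(Iω) gyroscopic = (-0.0480, 0.0144, 0.0720)
angular accel α = (-0.6100, -1.2033, -0.3444)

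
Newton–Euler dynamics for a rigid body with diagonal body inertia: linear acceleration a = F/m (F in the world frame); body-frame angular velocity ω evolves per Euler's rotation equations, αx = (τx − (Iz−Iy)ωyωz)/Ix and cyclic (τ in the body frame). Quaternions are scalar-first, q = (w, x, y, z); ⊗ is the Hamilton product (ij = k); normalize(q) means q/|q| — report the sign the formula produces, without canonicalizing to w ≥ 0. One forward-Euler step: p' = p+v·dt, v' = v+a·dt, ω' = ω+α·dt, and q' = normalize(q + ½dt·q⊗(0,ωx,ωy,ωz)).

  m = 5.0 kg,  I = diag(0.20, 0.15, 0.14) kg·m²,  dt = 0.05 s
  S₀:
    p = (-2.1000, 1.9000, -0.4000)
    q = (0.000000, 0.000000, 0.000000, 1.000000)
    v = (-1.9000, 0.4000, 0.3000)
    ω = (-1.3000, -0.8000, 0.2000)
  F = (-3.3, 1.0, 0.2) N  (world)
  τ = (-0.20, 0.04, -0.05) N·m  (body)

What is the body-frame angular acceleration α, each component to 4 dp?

precession coupling ω×(Iω) = (0.0016, -0.0156, -0.0520)
(τ − ω×Iω)/I = (-1.0080, 0.3707, 0.0143)

α = (-1.0080, 0.3707, 0.0143)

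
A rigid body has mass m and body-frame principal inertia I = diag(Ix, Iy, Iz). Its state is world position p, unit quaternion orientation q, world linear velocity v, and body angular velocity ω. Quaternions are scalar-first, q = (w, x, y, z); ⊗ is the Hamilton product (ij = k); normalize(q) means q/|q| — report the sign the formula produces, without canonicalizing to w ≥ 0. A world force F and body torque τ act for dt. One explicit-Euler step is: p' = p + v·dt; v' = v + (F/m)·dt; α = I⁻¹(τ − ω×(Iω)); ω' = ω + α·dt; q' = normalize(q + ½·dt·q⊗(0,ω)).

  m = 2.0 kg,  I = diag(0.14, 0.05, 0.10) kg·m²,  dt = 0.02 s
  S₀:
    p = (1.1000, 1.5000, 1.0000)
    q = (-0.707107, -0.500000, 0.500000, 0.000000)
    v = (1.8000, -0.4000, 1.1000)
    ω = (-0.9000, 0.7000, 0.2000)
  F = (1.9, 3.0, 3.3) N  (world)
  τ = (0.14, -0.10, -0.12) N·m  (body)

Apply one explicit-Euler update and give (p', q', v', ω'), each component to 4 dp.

p' = (1.1360, 1.4920, 1.0220)
q' = (-0.7151, -0.4926, 0.4960, -0.0004)
v' = (1.8190, -0.3700, 1.1330)
ω' = (-0.8810, 0.6629, 0.1647)

angular accel α = (0.9500, -1.8560, -1.7670)
ω + α·dt = (-0.8810, 0.6629, 0.1647)
Hamilton product q⊗(0,ω) = (-0.8000000, 0.7363963, -0.3949749, -0.0414214)
q' = normalize(q + ½dt·q⊗(0,ω)) = (-0.7151, -0.4926, 0.4960, -0.0004)
a = F/m = (0.9500, 1.5000, 1.6500)
new position p' = (1.1360, 1.4920, 1.0220)
v' = v + a·dt = (1.8190, -0.3700, 1.1330)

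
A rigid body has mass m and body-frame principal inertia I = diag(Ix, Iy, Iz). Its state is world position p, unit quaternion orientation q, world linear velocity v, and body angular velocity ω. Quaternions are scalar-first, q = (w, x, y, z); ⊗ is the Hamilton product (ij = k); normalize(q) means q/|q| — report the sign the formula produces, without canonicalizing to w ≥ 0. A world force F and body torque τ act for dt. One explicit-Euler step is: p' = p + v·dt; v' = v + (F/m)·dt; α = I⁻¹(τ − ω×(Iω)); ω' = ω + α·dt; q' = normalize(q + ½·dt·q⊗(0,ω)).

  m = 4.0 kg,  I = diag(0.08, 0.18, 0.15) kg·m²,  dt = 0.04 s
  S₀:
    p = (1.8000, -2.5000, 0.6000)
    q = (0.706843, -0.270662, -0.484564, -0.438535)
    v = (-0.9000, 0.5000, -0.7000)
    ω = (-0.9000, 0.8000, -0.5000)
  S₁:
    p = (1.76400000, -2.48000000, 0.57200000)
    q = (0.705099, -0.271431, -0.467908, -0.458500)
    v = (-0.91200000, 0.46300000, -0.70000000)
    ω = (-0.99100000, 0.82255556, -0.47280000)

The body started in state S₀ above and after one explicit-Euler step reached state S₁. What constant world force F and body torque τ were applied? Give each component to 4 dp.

velocity change Δv = (-0.01200000, -0.03700000, 0.00000000)
applied force F = (-1.2000, -3.7000, 0.0000)
Δω = ω₁−ω₀ = (-0.09100000, 0.02255556, 0.02720000)
ω₀×(Iω₀) = (0.0120, -0.0315, -0.0720)
τ = I·(Δω/dt) + ω₀×(Iω₀) = (-0.1700, 0.0700, 0.0300)

F = (-1.2000, -3.7000, 0.0000)
τ = (-0.1700, 0.0700, 0.0300)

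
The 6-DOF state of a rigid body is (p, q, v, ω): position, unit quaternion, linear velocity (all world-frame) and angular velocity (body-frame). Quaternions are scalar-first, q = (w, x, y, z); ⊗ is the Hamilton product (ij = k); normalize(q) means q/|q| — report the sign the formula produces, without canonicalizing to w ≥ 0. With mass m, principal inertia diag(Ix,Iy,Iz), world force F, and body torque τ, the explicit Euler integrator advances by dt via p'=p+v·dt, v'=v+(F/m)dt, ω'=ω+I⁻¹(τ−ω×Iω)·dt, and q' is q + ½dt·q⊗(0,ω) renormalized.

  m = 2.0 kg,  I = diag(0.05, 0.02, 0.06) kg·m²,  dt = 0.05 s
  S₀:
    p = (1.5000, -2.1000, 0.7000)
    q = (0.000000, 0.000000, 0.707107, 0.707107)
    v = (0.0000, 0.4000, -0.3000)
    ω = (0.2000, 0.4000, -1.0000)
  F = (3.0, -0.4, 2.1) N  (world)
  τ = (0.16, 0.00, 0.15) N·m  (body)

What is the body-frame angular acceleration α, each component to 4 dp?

gyro term ω×Iω = (-0.0160, 0.0020, -0.0024)
angular accel α = (3.5200, -0.1000, 2.5400)

α = (3.5200, -0.1000, 2.5400)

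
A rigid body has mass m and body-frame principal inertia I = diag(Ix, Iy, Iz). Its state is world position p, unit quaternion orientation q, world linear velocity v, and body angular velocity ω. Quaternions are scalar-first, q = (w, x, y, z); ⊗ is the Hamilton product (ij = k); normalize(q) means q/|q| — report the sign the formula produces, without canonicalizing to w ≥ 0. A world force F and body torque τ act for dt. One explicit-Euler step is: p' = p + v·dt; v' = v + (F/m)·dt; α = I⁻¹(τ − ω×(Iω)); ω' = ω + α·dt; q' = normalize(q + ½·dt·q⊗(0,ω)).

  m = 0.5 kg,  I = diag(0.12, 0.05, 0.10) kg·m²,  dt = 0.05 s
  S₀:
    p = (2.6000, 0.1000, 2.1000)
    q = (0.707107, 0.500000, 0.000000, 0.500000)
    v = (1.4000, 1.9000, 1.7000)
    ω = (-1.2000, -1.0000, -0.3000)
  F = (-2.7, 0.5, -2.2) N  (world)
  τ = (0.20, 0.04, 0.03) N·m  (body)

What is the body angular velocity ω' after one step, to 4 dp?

ω' = (-1.1229, -0.9672, -0.2430)

α = I⁻¹(τ − ω×Iω) = (1.5417, 0.6560, 1.1400)
ω + α·dt = (-1.1229, -0.9672, -0.2430)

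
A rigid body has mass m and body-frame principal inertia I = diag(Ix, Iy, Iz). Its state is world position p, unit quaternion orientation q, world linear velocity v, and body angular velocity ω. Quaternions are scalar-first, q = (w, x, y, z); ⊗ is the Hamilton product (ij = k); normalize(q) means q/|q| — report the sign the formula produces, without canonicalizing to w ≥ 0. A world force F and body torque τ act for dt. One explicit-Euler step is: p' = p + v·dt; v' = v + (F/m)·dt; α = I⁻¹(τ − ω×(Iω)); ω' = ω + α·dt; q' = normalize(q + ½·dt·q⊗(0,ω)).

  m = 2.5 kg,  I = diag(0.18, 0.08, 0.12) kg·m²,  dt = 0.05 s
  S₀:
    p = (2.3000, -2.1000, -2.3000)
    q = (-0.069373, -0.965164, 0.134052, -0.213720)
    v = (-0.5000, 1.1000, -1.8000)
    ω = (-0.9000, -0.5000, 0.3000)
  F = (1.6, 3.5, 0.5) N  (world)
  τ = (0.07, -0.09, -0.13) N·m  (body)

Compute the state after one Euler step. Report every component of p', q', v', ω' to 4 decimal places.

p' = (2.2750, -2.0450, -2.3900)
q' = (-0.0878, -0.9649, 0.1469, -0.1991)
v' = (-0.4680, 1.1700, -1.7900)
ω' = (-0.8789, -0.5461, 0.2646)

ω×(Iω) gyroscopic = (-0.0060, -0.0162, -0.0450)
(τ − ω×Iω)/I = (0.4222, -0.9225, -0.7083)
new body rate ω' = (-0.8789, -0.5461, 0.2646)
2q̇ = q⊗(0,ω) = (-0.7375056, -0.0042087, 0.5165837, 0.5824169)
q + ½dt·q⊗(0,ω), renormalized = (-0.0878, -0.9649, 0.1469, -0.1991)
a = (0.6400, 1.4000, 0.2000)
new position p' = (2.2750, -2.0450, -2.3900)
new velocity v' = (-0.4680, 1.1700, -1.7900)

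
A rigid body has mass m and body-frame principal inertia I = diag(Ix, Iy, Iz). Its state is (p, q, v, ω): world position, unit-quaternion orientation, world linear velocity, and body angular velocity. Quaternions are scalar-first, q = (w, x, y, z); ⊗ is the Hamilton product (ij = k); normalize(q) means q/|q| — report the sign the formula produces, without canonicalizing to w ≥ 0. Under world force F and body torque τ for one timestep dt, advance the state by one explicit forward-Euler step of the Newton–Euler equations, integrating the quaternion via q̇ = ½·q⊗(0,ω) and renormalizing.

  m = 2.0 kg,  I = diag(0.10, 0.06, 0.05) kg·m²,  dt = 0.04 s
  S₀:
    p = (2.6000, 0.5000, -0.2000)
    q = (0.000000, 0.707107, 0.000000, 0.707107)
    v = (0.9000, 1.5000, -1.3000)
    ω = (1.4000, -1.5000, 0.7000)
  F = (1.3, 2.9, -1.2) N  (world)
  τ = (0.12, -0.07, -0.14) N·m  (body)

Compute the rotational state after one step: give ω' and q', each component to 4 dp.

angular accel α = (1.0950, -1.9833, -4.4800)
ω + α·dt = (1.4438, -1.5793, 0.5208)
q⊗(0,ω) = (-1.4849247, 1.0606605, 0.4949749, -1.0606605)
q + ½dt·q⊗(0,ω), renormalized = (-0.0297, 0.7276, 0.0099, 0.6852)

ω' = (1.4438, -1.5793, 0.5208)
q' = (-0.0297, 0.7276, 0.0099, 0.6852)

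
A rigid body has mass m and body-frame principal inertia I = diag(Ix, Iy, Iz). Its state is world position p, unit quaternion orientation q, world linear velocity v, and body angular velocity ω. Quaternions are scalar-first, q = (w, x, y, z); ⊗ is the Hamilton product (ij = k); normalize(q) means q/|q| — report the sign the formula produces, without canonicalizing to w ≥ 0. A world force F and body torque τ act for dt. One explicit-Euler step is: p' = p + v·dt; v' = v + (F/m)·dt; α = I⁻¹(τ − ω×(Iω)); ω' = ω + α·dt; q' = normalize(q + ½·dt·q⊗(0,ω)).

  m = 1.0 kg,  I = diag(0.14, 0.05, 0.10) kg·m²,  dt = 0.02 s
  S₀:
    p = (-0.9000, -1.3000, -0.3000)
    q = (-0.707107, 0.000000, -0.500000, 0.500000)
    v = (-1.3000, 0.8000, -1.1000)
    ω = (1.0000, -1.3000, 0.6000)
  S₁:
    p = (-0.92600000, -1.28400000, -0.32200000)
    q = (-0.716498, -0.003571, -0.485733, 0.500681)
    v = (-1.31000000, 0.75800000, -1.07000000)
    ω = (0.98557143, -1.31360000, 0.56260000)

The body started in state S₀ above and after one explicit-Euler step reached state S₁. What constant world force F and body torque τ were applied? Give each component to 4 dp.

Δv = v₁−v₀ = (-0.01000000, -0.04200000, 0.03000000)
applied force F = (-0.5000, -2.1000, 1.5000)
ω₁ − ω₀ = (-0.01442857, -0.01360000, -0.03740000)
precession coupling = (-0.0390, 0.0240, 0.1170)
I·α + gyro = (-0.1400, -0.0100, -0.0700)

F = (-0.5000, -2.1000, 1.5000)
τ = (-0.1400, -0.0100, -0.0700)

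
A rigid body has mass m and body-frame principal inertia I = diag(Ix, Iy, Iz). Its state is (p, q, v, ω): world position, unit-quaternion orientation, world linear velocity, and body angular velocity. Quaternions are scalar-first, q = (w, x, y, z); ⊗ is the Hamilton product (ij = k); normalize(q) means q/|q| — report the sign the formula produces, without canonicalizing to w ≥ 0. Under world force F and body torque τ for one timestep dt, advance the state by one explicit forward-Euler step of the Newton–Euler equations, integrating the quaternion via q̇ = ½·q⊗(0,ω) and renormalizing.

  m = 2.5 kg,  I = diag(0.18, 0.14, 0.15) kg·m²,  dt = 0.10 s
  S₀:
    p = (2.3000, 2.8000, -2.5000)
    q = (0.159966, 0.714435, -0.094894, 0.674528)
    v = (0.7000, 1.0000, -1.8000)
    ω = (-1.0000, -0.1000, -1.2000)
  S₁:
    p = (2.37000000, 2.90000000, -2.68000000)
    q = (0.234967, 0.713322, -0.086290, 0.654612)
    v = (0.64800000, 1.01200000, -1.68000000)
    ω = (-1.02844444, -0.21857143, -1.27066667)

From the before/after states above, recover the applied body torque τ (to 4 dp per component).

τ = (-0.0500, -0.1300, -0.1100)

ω₁ − ω₀ = (-0.02844444, -0.11857143, -0.07066667)
I·α + gyro = (-0.0500, -0.1300, -0.1100)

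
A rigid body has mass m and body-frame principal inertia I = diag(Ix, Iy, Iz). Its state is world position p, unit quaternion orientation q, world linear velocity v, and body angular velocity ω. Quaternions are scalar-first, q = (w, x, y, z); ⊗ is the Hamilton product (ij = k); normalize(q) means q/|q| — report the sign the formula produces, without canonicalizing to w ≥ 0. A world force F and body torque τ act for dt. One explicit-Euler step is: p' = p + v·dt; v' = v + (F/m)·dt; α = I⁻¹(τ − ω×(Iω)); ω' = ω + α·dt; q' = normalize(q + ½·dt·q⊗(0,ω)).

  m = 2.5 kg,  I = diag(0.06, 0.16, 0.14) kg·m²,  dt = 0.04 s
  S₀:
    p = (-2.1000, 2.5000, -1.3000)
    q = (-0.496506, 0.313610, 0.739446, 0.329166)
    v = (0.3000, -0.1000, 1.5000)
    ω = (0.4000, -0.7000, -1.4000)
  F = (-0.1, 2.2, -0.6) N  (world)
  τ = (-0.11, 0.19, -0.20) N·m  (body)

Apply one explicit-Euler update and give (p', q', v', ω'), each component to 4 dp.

p' = (-2.0880, 2.4960, -1.2400)
q' = (-0.4792, 0.2934, 0.7574, 0.3326)
v' = (0.2984, -0.0648, 1.4904)
ω' = (0.3397, -0.6637, -1.4491)

angular accel α = (-1.5067, 0.9075, -1.2286)
ω + α·dt = (0.3397, -0.6637, -1.4491)
2q̇ = q⊗(0,ω) = (0.8530006, -1.0034106, 0.9182746, 0.1798030)
q + ½dt·q⊗(0,ω), renormalized = (-0.4792, 0.2934, 0.7574, 0.3326)
a = F/m = (-0.0400, 0.8800, -0.2400)
p + v·dt = (-2.0880, 2.4960, -1.2400)
v' = v + a·dt = (0.2984, -0.0648, 1.4904)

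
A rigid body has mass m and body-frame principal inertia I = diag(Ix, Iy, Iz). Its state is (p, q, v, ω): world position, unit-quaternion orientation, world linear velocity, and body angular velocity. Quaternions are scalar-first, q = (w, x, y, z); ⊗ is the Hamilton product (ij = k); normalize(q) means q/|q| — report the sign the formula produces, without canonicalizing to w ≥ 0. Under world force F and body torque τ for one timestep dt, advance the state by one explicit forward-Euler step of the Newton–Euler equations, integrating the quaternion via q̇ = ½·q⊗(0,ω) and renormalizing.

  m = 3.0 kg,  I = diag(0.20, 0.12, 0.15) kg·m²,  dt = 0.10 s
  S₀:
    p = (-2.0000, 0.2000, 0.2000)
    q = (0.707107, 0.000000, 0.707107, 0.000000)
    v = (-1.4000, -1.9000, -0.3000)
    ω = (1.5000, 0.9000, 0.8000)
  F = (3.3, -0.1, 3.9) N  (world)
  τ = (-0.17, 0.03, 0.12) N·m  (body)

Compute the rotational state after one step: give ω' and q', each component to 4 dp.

ω' = (1.4042, 0.8750, 0.9520)
q' = (0.6722, 0.0809, 0.7355, -0.0246)

precession coupling ω×(Iω) = (0.0216, 0.0600, -0.1080)
α = I⁻¹(τ − ω×Iω) = (-0.9580, -0.2500, 1.5200)
ω + α·dt = (1.4042, 0.8750, 0.9520)
q⊗(0,ω) = (-0.6363963, 1.6263461, 0.6363963, -0.4949749)
q + ½dt·q⊗(0,ω), renormalized = (0.6722, 0.0809, 0.7355, -0.0246)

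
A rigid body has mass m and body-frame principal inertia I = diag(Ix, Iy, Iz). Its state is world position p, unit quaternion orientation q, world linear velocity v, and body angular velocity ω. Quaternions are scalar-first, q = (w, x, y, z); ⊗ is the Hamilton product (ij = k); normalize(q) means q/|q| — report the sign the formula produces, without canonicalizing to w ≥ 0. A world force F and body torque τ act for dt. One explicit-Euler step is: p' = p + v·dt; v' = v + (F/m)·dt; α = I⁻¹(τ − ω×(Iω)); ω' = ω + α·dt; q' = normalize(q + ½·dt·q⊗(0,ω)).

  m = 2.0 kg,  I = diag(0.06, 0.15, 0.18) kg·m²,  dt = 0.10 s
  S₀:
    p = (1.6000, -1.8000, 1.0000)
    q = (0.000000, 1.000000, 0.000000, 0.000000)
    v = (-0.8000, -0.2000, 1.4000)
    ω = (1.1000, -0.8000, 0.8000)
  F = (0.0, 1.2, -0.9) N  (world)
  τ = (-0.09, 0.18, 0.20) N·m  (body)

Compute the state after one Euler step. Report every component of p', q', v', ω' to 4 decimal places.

p' = (1.5200, -1.8200, 1.1400)
q' = (-0.0548, 0.9969, -0.0399, -0.0399)
v' = (-0.8000, -0.1400, 1.3550)
ω' = (0.9820, -0.6096, 0.9551)

ω×(Iω) gyroscopic = (-0.0192, -0.1056, -0.0792)
angular accel α = (-1.1800, 1.9040, 1.5511)
ω' = ω + α·dt = (0.9820, -0.6096, 0.9551)
Hamilton product q⊗(0,ω) = (-1.1000000, 0.0000000, -0.8000000, -0.8000000)
updated quaternion q' = (-0.0548, 0.9969, -0.0399, -0.0399)
a = F/m = (0.0000, 0.6000, -0.4500)
p' = p + v·dt = (1.5200, -1.8200, 1.1400)
v' = v + a·dt = (-0.8000, -0.1400, 1.3550)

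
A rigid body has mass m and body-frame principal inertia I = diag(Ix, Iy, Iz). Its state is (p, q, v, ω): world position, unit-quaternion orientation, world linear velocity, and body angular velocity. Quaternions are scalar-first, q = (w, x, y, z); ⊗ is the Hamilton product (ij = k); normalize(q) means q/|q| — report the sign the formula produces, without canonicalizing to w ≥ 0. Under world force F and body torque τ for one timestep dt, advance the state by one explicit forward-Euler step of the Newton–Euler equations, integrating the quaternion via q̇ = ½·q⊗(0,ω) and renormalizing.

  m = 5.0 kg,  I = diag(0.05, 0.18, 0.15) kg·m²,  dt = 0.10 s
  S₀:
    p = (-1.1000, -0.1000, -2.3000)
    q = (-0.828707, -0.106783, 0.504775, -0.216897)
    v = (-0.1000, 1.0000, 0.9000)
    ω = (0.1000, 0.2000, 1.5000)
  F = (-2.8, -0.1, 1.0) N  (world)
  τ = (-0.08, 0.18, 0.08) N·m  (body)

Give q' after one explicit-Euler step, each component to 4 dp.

q' = (-0.8146, -0.0707, 0.5020, -0.2818)

q⊗(0,ω) = (0.2350688, 0.7176712, -0.0272566, -1.3148946)
q + ½dt·q⊗(0,ω), renormalized = (-0.8146, -0.0707, 0.5020, -0.2818)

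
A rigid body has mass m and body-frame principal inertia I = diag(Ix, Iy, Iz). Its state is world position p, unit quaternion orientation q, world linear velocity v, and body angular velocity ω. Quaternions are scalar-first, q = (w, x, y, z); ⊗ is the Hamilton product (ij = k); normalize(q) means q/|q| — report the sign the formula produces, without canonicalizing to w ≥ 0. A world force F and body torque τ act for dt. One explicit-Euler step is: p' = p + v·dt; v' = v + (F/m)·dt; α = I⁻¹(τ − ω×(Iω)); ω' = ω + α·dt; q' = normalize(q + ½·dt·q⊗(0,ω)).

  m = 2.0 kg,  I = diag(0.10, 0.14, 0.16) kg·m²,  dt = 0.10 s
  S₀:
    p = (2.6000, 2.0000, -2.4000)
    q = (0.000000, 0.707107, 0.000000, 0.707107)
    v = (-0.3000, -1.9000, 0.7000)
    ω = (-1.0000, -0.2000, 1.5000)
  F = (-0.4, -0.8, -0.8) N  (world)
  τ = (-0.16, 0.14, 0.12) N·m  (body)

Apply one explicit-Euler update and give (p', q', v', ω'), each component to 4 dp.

p' = (2.5700, 1.8100, -2.3300)
q' = (-0.0176, 0.7113, -0.0880, 0.6972)
v' = (-0.3200, -1.9400, 0.6600)
ω' = (-1.1540, -0.1643, 1.5700)

ω×(Iω) gyroscopic = (-0.0060, 0.0900, 0.0080)
α = I⁻¹(τ − ω×Iω) = (-1.5400, 0.3571, 0.7000)
ω' = ω + α·dt = (-1.1540, -0.1643, 1.5700)
q⊗(0,ω) = (-0.3535535, 0.1414214, -1.7677675, -0.1414214)
q' = normalize(q + ½dt·q⊗(0,ω)) = (-0.0176, 0.7113, -0.0880, 0.6972)
a = F/m = (-0.2000, -0.4000, -0.4000)
p + v·dt = (2.5700, 1.8100, -2.3300)
v + (F/m)dt = (-0.3200, -1.9400, 0.6600)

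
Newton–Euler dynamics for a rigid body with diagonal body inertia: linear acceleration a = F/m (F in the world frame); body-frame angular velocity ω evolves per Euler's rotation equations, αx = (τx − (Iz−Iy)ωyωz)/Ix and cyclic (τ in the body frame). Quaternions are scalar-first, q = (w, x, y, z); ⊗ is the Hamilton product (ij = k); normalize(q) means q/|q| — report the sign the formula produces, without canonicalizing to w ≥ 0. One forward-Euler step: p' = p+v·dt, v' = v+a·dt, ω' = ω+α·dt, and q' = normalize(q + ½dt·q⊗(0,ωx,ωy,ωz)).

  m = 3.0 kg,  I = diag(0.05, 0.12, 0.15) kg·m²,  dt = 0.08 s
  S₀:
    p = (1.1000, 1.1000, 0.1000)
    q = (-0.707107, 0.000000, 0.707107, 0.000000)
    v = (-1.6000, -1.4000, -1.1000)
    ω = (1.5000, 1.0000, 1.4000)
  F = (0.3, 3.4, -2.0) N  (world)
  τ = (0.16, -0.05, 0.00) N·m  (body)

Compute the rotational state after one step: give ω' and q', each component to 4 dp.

α = I⁻¹(τ − ω×Iω) = (2.3600, 1.3333, -0.7000)
new body rate ω' = (1.6888, 1.1067, 1.3440)
2q̇ = q⊗(0,ω) = (-0.7071070, -0.0707107, -0.7071070, -2.0506103)
updated quaternion q' = (-0.7323, -0.0028, 0.6760, -0.0817)

ω' = (1.6888, 1.1067, 1.3440)
q' = (-0.7323, -0.0028, 0.6760, -0.0817)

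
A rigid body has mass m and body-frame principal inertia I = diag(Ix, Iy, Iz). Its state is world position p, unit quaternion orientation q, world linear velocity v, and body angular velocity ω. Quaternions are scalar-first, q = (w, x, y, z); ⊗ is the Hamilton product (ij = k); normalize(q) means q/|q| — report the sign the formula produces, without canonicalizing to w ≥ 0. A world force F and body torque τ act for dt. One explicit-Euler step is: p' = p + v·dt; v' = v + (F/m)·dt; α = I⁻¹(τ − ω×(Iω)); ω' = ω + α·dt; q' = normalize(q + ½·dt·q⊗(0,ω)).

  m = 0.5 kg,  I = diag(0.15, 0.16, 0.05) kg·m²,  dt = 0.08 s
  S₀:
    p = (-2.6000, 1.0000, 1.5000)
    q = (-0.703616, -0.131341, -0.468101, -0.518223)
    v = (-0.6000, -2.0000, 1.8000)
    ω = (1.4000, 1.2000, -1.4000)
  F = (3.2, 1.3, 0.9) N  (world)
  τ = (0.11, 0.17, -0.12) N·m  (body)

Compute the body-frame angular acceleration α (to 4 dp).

α = (-0.4987, 2.2875, -2.7360)

ω×(Iω) gyroscopic = (0.1848, -0.1960, 0.0168)
angular accel α = (-0.4987, 2.2875, -2.7360)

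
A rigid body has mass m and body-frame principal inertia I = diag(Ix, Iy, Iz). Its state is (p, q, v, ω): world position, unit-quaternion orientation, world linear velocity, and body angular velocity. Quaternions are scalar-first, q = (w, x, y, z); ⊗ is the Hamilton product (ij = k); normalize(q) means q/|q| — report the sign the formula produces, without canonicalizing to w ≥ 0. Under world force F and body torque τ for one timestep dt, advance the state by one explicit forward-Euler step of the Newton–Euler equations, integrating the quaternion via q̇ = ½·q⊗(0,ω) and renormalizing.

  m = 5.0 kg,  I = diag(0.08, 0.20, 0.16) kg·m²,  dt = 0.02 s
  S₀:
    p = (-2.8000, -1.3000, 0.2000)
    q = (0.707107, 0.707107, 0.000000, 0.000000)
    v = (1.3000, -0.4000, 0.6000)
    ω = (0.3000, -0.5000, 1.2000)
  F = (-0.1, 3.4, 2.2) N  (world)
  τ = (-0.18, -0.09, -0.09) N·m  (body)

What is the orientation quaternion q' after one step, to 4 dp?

q' = (0.7049, 0.7092, -0.0120, 0.0049)

2q̇ = q⊗(0,ω) = (-0.2121321, 0.2121321, -1.2020819, 0.4949749)
updated quaternion q' = (0.7049, 0.7092, -0.0120, 0.0049)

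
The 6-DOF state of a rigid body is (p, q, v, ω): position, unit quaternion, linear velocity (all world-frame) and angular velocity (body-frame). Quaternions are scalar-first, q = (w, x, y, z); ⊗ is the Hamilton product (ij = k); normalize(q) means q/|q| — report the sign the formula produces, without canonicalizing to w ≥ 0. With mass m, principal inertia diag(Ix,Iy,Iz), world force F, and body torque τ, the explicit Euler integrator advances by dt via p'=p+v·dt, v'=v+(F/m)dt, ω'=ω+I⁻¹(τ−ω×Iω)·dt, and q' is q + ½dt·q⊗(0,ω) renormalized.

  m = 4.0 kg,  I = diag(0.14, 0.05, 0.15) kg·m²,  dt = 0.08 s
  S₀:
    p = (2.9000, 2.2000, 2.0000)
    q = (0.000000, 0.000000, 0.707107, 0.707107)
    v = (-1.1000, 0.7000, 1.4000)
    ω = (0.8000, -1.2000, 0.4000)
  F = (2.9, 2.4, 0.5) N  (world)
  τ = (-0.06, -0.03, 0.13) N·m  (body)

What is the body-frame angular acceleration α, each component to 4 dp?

ω×(Iω) gyroscopic = (-0.0480, -0.0032, 0.0864)
(τ − ω×Iω)/I = (-0.0857, -0.5360, 0.2907)

α = (-0.0857, -0.5360, 0.2907)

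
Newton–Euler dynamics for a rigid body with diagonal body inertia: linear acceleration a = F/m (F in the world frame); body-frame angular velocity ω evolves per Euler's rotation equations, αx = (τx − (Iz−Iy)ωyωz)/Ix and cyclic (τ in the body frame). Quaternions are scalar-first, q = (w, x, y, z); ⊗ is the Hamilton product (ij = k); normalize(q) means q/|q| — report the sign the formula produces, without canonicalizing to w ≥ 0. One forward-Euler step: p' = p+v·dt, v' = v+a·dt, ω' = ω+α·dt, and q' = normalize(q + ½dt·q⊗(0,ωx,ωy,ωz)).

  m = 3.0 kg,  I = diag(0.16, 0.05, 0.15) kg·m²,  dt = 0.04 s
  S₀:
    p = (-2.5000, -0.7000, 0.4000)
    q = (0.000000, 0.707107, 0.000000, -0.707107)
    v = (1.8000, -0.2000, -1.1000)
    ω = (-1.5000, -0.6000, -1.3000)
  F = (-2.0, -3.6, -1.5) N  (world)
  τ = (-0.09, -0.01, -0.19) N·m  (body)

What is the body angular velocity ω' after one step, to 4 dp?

ω' = (-1.5420, -0.6236, -1.3243)

precession coupling ω×(Iω) = (0.0780, 0.0195, -0.0990)
angular accel α = (-1.0500, -0.5900, -0.6067)
ω' = ω + α·dt = (-1.5420, -0.6236, -1.3243)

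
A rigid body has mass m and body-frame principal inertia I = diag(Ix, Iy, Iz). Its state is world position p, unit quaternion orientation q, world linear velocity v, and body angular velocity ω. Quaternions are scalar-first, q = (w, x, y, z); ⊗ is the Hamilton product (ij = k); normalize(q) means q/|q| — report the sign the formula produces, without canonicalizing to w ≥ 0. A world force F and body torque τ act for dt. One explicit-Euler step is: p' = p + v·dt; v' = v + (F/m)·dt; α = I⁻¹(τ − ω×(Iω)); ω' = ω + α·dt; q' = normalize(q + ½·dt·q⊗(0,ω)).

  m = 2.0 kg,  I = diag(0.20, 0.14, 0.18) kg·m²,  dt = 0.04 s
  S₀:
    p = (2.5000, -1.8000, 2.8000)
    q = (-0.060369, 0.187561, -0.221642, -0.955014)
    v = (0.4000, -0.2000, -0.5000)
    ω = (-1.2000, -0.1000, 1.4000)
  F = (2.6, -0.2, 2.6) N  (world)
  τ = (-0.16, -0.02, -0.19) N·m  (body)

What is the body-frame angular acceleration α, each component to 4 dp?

ω×(Iω) gyroscopic = (-0.0056, -0.0336, -0.0072)
angular accel α = (-0.7720, 0.0971, -1.0156)

α = (-0.7720, 0.0971, -1.0156)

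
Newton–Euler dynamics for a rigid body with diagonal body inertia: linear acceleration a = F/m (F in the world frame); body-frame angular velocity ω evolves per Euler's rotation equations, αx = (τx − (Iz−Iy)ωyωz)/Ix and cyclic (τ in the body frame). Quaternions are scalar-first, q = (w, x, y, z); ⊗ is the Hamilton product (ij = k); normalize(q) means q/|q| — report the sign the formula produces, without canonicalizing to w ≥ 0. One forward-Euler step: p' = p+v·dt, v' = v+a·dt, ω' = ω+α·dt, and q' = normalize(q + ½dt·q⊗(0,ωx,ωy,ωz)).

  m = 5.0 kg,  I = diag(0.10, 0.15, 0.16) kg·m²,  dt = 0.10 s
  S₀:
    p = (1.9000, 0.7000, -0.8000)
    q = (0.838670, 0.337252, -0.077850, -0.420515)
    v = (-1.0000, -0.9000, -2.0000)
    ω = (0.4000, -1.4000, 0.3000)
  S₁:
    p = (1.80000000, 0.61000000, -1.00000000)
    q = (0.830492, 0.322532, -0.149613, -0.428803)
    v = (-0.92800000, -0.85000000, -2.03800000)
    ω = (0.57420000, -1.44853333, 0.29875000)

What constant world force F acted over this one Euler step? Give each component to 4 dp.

F = (3.6000, 2.5000, -1.9000)

Δv = v₁−v₀ = (0.07200000, 0.05000000, -0.03800000)
F = m·Δv/dt = (3.6000, 2.5000, -1.9000)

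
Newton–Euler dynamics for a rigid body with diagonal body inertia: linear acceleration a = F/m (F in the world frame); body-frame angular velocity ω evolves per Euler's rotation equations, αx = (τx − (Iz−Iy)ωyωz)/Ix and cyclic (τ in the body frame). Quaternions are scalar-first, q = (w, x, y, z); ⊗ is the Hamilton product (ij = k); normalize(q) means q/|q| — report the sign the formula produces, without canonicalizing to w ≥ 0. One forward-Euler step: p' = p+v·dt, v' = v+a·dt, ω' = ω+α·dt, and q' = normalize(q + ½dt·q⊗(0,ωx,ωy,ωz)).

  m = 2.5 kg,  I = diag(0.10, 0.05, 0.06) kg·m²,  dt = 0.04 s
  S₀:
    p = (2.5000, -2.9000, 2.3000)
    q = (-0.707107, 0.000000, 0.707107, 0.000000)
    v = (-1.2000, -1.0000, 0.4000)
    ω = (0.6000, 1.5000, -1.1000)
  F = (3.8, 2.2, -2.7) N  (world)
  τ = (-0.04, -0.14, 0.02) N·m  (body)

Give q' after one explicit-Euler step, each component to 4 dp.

q⊗(0,ω) = (-1.0606605, -1.2020819, -1.0606605, 0.3535535)
q + ½dt·q⊗(0,ω), renormalized = (-0.7278, -0.0240, 0.6854, 0.0071)

q' = (-0.7278, -0.0240, 0.6854, 0.0071)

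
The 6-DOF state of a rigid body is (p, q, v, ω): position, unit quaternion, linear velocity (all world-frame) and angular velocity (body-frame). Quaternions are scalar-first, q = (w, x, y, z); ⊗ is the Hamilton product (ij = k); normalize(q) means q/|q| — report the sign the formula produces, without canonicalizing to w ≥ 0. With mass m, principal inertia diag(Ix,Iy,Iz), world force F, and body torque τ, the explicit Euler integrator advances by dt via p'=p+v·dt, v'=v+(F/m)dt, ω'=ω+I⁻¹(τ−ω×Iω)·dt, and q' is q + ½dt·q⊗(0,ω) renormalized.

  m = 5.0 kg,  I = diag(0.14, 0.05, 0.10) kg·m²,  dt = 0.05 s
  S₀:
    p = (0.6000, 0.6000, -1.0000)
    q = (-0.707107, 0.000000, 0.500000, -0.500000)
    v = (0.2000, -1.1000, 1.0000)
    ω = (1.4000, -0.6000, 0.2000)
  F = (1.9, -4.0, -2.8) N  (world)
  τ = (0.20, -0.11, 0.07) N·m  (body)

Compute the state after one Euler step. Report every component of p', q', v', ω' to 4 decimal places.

α = I⁻¹(τ − ω×Iω) = (1.4714, -2.4240, -0.0560)
new body rate ω' = (1.4736, -0.7212, 0.1972)
Hamilton product q⊗(0,ω) = (0.4000000, -1.1899498, -0.2757358, -0.8414214)
q' = normalize(q + ½dt·q⊗(0,ω)) = (-0.6966, -0.0297, 0.4927, -0.5207)
p' = p + v·dt = (0.6100, 0.5450, -0.9500)
v' = v + a·dt = (0.2190, -1.1400, 0.9720)

p' = (0.6100, 0.5450, -0.9500)
q' = (-0.6966, -0.0297, 0.4927, -0.5207)
v' = (0.2190, -1.1400, 0.9720)
ω' = (1.4736, -0.7212, 0.1972)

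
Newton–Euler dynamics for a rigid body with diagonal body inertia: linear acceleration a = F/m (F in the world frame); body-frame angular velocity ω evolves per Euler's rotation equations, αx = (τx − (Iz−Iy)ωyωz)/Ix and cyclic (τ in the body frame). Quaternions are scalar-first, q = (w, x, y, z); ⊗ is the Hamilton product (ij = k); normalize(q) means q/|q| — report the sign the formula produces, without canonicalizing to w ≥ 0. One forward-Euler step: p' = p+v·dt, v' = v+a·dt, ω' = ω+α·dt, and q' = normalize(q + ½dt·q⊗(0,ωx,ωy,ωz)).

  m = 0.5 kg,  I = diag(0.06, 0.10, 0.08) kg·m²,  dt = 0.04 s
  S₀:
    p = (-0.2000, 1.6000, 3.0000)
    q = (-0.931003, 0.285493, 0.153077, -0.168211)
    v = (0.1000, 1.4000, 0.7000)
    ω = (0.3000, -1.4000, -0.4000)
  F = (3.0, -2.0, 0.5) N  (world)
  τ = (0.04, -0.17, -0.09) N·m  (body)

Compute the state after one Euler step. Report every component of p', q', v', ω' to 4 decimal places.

p' = (-0.1960, 1.6560, 3.0280)
q' = (-0.9294, 0.2739, 0.1803, -0.1696)
v' = (0.3400, 1.2400, 0.7400)
ω' = (0.3341, -1.4690, -0.4366)

p + v·dt = (-0.1960, 1.6560, 3.0280)
v' = v + a·dt = (0.3400, 1.2400, 0.7400)
precession coupling ω×(Iω) = (-0.0112, 0.0024, -0.0168)
angular accel α = (0.8533, -1.7240, -0.9150)
new body rate ω' = (0.3341, -1.4690, -0.4366)
2q̇ = q⊗(0,ω) = (0.0613755, -0.5760271, 1.3671381, -0.0732121)
q' = normalize(q + ½dt·q⊗(0,ω)) = (-0.9294, 0.2739, 0.1803, -0.1696)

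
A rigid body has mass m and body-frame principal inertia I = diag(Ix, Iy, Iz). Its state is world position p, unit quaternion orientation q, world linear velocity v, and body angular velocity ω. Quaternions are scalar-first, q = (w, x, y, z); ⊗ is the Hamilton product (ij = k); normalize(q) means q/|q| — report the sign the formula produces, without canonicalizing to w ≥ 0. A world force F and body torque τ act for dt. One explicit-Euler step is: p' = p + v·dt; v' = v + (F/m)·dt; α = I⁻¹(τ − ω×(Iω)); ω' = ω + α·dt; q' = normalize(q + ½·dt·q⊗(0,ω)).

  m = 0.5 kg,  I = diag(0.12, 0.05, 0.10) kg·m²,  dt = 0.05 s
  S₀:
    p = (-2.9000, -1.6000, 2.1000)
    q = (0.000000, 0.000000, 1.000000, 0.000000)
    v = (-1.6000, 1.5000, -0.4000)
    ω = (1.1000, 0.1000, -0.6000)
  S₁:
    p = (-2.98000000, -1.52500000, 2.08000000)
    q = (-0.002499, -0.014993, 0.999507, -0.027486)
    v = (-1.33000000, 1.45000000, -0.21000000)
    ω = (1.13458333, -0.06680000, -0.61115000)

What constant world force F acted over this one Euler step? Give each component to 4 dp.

F = (2.7000, -0.5000, 1.9000)

v₁ − v₀ = (0.27000000, -0.05000000, 0.19000000)
applied force F = (2.7000, -0.5000, 1.9000)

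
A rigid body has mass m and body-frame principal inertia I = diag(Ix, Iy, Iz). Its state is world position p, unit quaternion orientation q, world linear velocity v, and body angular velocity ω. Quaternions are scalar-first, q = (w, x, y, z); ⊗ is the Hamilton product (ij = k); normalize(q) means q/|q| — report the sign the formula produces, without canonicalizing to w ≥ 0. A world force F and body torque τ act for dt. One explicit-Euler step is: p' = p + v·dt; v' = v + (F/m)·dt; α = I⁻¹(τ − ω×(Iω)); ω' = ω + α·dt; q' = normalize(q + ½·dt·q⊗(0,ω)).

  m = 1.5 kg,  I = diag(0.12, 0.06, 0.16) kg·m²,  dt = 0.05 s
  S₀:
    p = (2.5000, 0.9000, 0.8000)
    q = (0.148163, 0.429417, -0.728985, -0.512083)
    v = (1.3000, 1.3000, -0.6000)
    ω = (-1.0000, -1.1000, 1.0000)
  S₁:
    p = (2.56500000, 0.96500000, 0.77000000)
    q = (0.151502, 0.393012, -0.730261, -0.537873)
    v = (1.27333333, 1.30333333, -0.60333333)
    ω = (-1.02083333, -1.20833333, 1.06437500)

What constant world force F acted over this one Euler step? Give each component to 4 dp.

F = (-0.8000, 0.1000, -0.1000)

v₁ − v₀ = (-0.02666667, 0.00333333, -0.00333333)
F = m·Δv/dt = (-0.8000, 0.1000, -0.1000)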